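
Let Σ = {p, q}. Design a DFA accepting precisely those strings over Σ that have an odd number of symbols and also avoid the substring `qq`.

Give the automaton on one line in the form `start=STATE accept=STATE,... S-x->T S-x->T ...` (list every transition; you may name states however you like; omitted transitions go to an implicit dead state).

start=s0 accept=s1,s2 s0-p->s1 s0-q->s2 s1-p->s0 s1-q->s3 s2-p->s0 s2-q->s4 s3-p->s1 s3-q->s5 s4-p->s5 s4-q->s5 s5-p->s4 s5-q->s4

Handle the two conditions separately and then intersect. The first has 2 states tracking the input length modulo 2; the second has 3 states tracking partial matches of the forbidden pattern `qq`. A product state is a pair (one from each), accepting exactly when both do.
6 states suffice.
        p   q  
>  s0   s1  s2 
 * s1   s0  s3 
 * s2   s0  s4 
   s3   s1  s5 
   s4   s5  s5 
   s5   s4  s4 
(> = start, * = accepting)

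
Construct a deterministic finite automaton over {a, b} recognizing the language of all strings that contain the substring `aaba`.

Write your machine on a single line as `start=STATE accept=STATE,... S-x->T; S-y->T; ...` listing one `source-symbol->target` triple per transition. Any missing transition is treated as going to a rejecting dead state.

start=q0; accept=q4; q0-a->q1; q0-b->q0; q1-a->q2; q1-b->q0; q2-a->q2; q2-b->q3; q3-a->q4; q3-b->q0; q4-a->q4; q4-b->q4

Track how much of `aaba` has been matched so far: state q0 is no progress, q4 is the absorbing accept state reached once `aaba` has occurred. Intermediate states record partial matches; on a mismatch, fall back to the longest reusable overlap.
A 5-state machine:
        a   b  
>  q0   q1  q0 
   q1   q2  q0 
   q2   q2  q3 
   q3   q4  q0 
 * q4   q4  q4 
(> = start, * = accepting)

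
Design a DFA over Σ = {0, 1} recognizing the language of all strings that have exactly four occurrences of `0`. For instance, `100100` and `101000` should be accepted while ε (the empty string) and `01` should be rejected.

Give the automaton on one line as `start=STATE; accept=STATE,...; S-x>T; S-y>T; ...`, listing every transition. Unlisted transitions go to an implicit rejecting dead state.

Only the number of `0`s matters, and only up to 5. Make a chain q0 → q1 → q2 → q3 → q4 → q5 advanced by each `0` (with q5 absorbing); every other symbol self-loops. The accepting set is {q4}.
With 6 states:
        0   1  
>  q0   q1  q0 
   q1   q2  q1 
   q2   q3  q2 
   q3   q4  q3 
 * q4   q5  q4 
   q5   q5  q5 
(> = start, * = accepting)

start=q0; accept=q4; q0-0>q1; q0-1>q0; q1-0>q2; q1-1>q1; q2-0>q3; q2-1>q2; q3-0>q4; q3-1>q3; q4-0>q5; q4-1>q4; q5-0>q5; q5-1>q5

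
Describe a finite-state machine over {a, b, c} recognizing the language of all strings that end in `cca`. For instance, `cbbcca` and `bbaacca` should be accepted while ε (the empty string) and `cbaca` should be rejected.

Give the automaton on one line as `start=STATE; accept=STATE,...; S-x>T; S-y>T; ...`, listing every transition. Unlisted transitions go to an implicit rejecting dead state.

Remember how much of `cca` the current input suffix matches. State s0 means no match yet; s1 means the last symbol is `c`; s2 means the last 2 symbols are `cc`; s3 means the last 3 symbols are `cca`. Only s3 accepts. On a mismatch, fall back to the longest proper suffix that is still a prefix of `cca`.
With 4 states:
        a   b   c  
>  s0   s0  s0  s1 
   s1   s0  s0  s2 
   s2   s3  s0  s2 
 * s3   s0  s0  s1 
(> = start, * = accepting)

start=s0; accept=s3; s0-a>s0; s0-b>s0; s0-c>s1; s1-a>s0; s1-b>s0; s1-c>s2; s2-a>s3; s2-b>s0; s2-c>s2; s3-a>s0; s3-b>s0; s3-c>s1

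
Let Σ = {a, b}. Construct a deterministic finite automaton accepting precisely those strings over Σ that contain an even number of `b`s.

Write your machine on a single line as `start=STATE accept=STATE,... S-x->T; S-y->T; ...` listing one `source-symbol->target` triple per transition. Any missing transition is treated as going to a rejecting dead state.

start=q0; accept=q0; q0-a->q0; q0-b->q1; q1-a->q1; q1-b->q0

The only thing that matters is how many `b`s have appeared, reduced mod 2. Use one state per residue: q0 for 0, …, q1 for 1. Reading `b` moves to the next residue; anything else stays put. q0 is accepting.
        a   b  
>* q0   q0  q1 
   q1   q1  q0 
(> = start, * = accepting)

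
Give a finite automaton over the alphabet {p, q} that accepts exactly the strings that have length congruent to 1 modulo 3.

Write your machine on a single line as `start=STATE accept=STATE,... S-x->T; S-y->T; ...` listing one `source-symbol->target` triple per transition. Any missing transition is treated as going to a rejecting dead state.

Only the length mod 3 matters, so use a 3-cycle: from any state, every input symbol moves to the next state, wrapping C back to A. Mark B accepting.
       p  q 
>  A   B  B 
 * B   C  C 
   C   A  A 
(> = start, * = accepting)

start=A; accept=B; A-p->B; A-q->B; B-p->C; B-q->C; C-p->A; C-q->A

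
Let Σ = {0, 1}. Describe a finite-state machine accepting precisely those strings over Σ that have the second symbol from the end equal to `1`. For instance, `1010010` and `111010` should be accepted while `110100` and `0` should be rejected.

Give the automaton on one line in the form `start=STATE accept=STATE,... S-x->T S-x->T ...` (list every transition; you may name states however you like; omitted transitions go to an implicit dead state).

start=q0 accept=q5,q6 q0-0->q1 q0-1->q2 q1-0->q3 q1-1->q4 q2-0->q5 q2-1->q6 q3-0->q3 q3-1->q4 q4-0->q5 q4-1->q6 q5-0->q3 q5-1->q4 q6-0->q5 q6-1->q6

Because acceptance depends on a position counted from the end, the machine has to buffer the most recent 2 symbols. Make each state the string of the last up-to-2 symbols read; on input `x` shift the window left and append `x`. Accept when the buffered window has length 2 and begins with `1`.
A 7-state machine:
        0   1  
>  q0   q1  q2 
   q1   q3  q4 
   q2   q5  q6 
   q3   q3  q4 
   q4   q5  q6 
 * q5   q3  q4 
 * q6   q5  q6 
(> = start, * = accepting)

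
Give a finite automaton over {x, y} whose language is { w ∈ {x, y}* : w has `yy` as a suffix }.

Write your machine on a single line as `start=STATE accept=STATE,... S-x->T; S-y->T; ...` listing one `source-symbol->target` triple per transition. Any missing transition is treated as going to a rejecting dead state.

Remember how much of `yy` the current input suffix matches. State S0 means no match yet; S1 means the last symbol is `y`; S2 means the last 2 symbols are `yy`. Only S2 accepts. On a mismatch, fall back to the longest proper suffix that is still a prefix of `yy`.
With 3 states:
        x   y  
>  S0   S0  S1 
   S1   S0  S2 
 * S2   S0  S2 
(> = start, * = accepting)

start=S0; accept=S2; S0-x->S0; S0-y->S1; S1-x->S0; S1-y->S2; S2-x->S0; S2-y->S2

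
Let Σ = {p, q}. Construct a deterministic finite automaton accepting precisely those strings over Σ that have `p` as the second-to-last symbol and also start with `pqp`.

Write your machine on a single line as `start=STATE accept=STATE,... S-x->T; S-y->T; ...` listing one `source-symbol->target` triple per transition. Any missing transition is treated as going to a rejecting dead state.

start=A; accept=F,G; A-p->B; A-q->C; B-p->C; B-q->D; C-p->C; C-q->C; D-p->E; D-q->C; E-p->F; E-q->G; F-p->F; F-q->G; G-p->E; G-q->H; H-p->E; H-q->H

Handle the two conditions separately and then intersect. One (7 states) tracks the last 2 symbols read; the other (5 states) tracks whether the input so far still matches the prefix `pqp`. Each combined state is a pair, one component from each; accept when both components accept. Equivalent product states are then merged.
       p  q 
>  A   B  C 
   B   C  D 
   C   C  C 
   D   E  C 
   E   F  G 
 * F   F  G 
 * G   E  H 
   H   E  H 
(> = start, * = accepting)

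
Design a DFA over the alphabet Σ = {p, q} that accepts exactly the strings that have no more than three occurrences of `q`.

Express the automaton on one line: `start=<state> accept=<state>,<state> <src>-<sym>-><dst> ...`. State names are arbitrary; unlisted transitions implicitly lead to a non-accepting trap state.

start=S0 accept=S0,S1,S2,S3 S0-p->S0 S0-q->S1 S1-p->S1 S1-q->S2 S2-p->S2 S2-q->S3 S3-p->S3 S3-q->S4 S4-p->S4 S4-q->S4

Count `q`s, saturating at 4: states S0 through S3 mean 0 through 3 `q`s seen; S4 means more than 3. Each `q` increments (capped at S4); other symbols loop. Accept from {S0, S1, S2, S3}.
        p   q  
>* S0   S0  S1 
 * S1   S1  S2 
 * S2   S2  S3 
 * S3   S3  S4 
   S4   S4  S4 
(> = start, * = accepting)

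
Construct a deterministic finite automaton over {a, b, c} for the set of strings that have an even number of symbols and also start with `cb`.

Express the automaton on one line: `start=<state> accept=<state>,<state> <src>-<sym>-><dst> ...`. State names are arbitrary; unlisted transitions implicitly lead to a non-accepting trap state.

start=q0 accept=q4 q0-a->q1 q0-b->q1 q0-c->q2 q1-a->q3 q1-b->q3 q1-c->q3 q2-a->q3 q2-b->q4 q2-c->q3 q3-a->q1 q3-b->q1 q3-c->q1 q4-a->q5 q4-b->q5 q4-c->q5 q5-a->q4 q5-b->q4 q5-c->q4

Build one automaton per condition and run them in lockstep. The first has 2 states tracking the input length modulo 2; the second has 4 states tracking whether the input so far still matches the prefix `cb`. A product state is a pair (one from each), accepting exactly when both do.
        a   b   c  
>  q0   q1  q1  q2 
   q1   q3  q3  q3 
   q2   q3  q4  q3 
   q3   q1  q1  q1 
 * q4   q5  q5  q5 
   q5   q4  q4  q4 
(> = start, * = accepting)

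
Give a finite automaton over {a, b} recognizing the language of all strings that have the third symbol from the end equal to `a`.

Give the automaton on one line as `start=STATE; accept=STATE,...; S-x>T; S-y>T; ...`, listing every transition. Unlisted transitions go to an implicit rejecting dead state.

A DFA must remember the last 3 symbols (since which symbol is third-to-last isn't known until the input ends). Use one state per possible window of the last ≤3 symbols; accept from those whose window starts with `a`.
A 15-state machine:
          a    b  
>  q0     q1   q2 
   q1     q3   q4 
   q2     q5   q6 
   q3     q7   q8 
   q4     q9  q10 
   q5    q11  q12 
   q6    q13  q14 
 * q7     q7   q8 
 * q8     q9  q10 
 * q9    q11  q12 
 * q10   q13  q14 
   q11    q7   q8 
   q12    q9  q10 
   q13   q11  q12 
   q14   q13  q14 
(> = start, * = accepting)

start=q0; accept=q7,q8,q9,q10; q0-a>q1; q0-b>q2; q1-a>q3; q1-b>q4; q2-a>q5; q2-b>q6; q3-a>q7; q3-b>q8; q4-a>q9; q4-b>q10; q5-a>q11; q5-b>q12; q6-a>q13; q6-b>q14; q7-a>q7; q7-b>q8; q8-a>q9; q8-b>q10; q9-a>q11; q9-b>q12; q10-a>q13; q10-b>q14; q11-a>q7; q11-b>q8; q12-a>q9; q12-b>q10; q13-a>q11; q13-b>q12; q14-a>q13; q14-b>q14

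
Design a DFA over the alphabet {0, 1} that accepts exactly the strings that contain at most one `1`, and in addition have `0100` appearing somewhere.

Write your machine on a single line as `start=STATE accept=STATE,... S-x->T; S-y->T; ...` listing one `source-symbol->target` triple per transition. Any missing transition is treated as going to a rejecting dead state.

Handle the two conditions separately and then intersect. One (3 states) tracks the count of `1`s, saturating at 2; the other (5 states) tracks whether and how much of `0100` has been seen. Each combined state is a pair, one component from each; accept when both components accept. Minimizing collapses redundant product states.
With 6 states:
        0   1  
>  S0   S1  S2 
   S1   S1  S3 
   S2   S2  S2 
   S3   S4  S2 
   S4   S5  S2 
 * S5   S5  S2 
(> = start, * = accepting)

start=S0; accept=S5; S0-0->S1; S0-1->S2; S1-0->S1; S1-1->S3; S2-0->S2; S2-1->S2; S3-0->S4; S3-1->S2; S4-0->S5; S4-1->S2; S5-0->S5; S5-1->S2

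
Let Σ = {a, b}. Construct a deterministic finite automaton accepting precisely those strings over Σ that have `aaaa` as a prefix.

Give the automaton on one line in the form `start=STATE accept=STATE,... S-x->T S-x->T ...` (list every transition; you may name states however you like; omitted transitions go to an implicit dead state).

start=q0 accept=q4 q0-a->q1 q0-b->q5 q1-a->q2 q1-b->q5 q2-a->q3 q2-b->q5 q3-a->q4 q3-b->q5 q4-a->q4 q4-b->q4 q5-a->q5 q5-b->q5

Check the first 4 symbols one by one: q0 through q3 record how many have matched `aaaa` so far; any wrong symbol goes to the dead state q5. After all 4 match we enter the accepting sink q4.
        a   b  
>  q0   q1  q5 
   q1   q2  q5 
   q2   q3  q5 
   q3   q4  q5 
 * q4   q4  q4 
   q5   q5  q5 
(> = start, * = accepting)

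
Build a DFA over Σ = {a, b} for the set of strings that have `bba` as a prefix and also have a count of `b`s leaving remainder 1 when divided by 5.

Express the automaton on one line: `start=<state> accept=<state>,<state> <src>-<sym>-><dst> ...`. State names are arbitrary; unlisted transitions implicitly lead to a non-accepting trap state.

start=q0 accept=q8 q0-a->q1 q0-b->q2 q1-a->q1 q1-b->q1 q2-a->q1 q2-b->q3 q3-a->q4 q3-b->q1 q4-a->q4 q4-b->q5 q5-a->q5 q5-b->q6 q6-a->q6 q6-b->q7 q7-a->q7 q7-b->q8 q8-a->q8 q8-b->q4

Run two small machines in parallel and take their product. The first has 5 states tracking whether the input so far still matches the prefix `bba`; the second has 5 states tracking the count of `b`s modulo 5. A product state is a pair (one from each), accepting exactly when both do. After merging equivalent states the machine shrinks.
A 9-state machine:
        a   b  
>  q0   q1  q2 
   q1   q1  q1 
   q2   q1  q3 
   q3   q4  q1 
   q4   q4  q5 
   q5   q5  q6 
   q6   q6  q7 
   q7   q7  q8 
 * q8   q8  q4 
(> = start, * = accepting)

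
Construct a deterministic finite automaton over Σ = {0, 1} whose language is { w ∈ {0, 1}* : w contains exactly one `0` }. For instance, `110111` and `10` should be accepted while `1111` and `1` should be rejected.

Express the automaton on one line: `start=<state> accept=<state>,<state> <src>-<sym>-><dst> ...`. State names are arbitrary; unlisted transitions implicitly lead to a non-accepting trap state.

start=A accept=B A-0->B A-1->A B-0->C B-1->B C-0->C C-1->C

Count `0`s, saturating at 2: state A means no `0` yet, B means one `0` seen, C means more than one. Each `0` increments (capped at C); other symbols loop. Accept from {B}.
       0  1 
>  A   B  A 
 * B   C  B 
   C   C  C 
(> = start, * = accepting)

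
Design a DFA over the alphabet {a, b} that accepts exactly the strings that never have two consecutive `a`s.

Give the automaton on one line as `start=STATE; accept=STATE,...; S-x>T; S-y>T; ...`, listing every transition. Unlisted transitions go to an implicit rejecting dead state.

Track partial matches of the forbidden pattern `aa`. State q2 is a dead state reached once `aa` has occurred; every other state accepts. q0 means no part of `aa` is currently matched.
        a   b  
>* q0   q1  q0 
 * q1   q2  q0 
   q2   q2  q2 
(> = start, * = accepting)

start=q0; accept=q0,q1; q0-a>q1; q0-b>q0; q1-a>q2; q1-b>q0; q2-a>q2; q2-b>q2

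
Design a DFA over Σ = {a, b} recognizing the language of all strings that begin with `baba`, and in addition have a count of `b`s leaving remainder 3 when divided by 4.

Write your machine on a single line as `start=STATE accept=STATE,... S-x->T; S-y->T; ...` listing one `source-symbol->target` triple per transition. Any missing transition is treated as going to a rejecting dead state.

Build one automaton per condition and run them in lockstep. The first has 6 states tracking whether the input so far still matches the prefix `baba`; the second has 4 states tracking the count of `b`s modulo 4. A product state is a pair (one from each), accepting exactly when both do.
With 12 states:
          a    b  
>  q0     q1   q2 
   q1     q1   q3 
   q2     q4   q5 
   q3     q3   q5 
   q4     q3   q6 
   q5     q5   q7 
   q6     q8   q7 
   q7     q7   q1 
   q8     q8   q9 
 * q9     q9  q10 
   q10   q10  q11 
   q11   q11   q8 
(> = start, * = accepting)

start=q0; accept=q9; q0-a->q1; q0-b->q2; q1-a->q1; q1-b->q3; q2-a->q4; q2-b->q5; q3-a->q3; q3-b->q5; q4-a->q3; q4-b->q6; q5-a->q5; q5-b->q7; q6-a->q8; q6-b->q7; q7-a->q7; q7-b->q1; q8-a->q8; q8-b->q9; q9-a->q9; q9-b->q10; q10-a->q10; q10-b->q11; q11-a->q11; q11-b->q8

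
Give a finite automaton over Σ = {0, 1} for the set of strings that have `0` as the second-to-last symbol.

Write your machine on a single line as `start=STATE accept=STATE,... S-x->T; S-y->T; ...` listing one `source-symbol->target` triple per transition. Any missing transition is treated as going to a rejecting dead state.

start=q0; accept=q3,q4; q0-0->q1; q0-1->q2; q1-0->q3; q1-1->q4; q2-0->q5; q2-1->q6; q3-0->q3; q3-1->q4; q4-0->q5; q4-1->q6; q5-0->q3; q5-1->q4; q6-0->q5; q6-1->q6

Because acceptance depends on a position counted from the end, the machine has to buffer the most recent 2 symbols. Make each state the string of the last up-to-2 symbols read; on input `x` shift the window left and append `x`. Accept when the buffered window has length 2 and begins with `0`.
With 7 states:
        0   1  
>  q0   q1  q2 
   q1   q3  q4 
   q2   q5  q6 
 * q3   q3  q4 
 * q4   q5  q6 
   q5   q3  q4 
   q6   q5  q6 
(> = start, * = accepting)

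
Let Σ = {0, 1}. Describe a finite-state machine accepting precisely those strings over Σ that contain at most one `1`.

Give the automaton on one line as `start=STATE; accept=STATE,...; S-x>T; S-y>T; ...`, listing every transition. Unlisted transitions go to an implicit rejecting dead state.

start=q0; accept=q0,q1; q0-0>q0; q0-1>q1; q1-0>q1; q1-1>q2; q2-0>q2; q2-1>q2

Only the number of `1`s matters, and only up to 2. Make a chain q0 → q1 → q2 advanced by each `1` (with q2 absorbing); every other symbol self-loops. The accepting set is {q0, q1}.
With 3 states:
        0   1  
>* q0   q0  q1 
 * q1   q1  q2 
   q2   q2  q2 
(> = start, * = accepting)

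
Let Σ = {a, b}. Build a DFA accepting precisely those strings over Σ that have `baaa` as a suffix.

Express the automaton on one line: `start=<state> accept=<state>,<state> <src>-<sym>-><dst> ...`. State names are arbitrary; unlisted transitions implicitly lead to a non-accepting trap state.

Let each state record the length of the longest suffix of the input read so far that is also a prefix of `baaa`. s1 means the last symbol is `b`; s2 means the last 2 symbols are `ba`; s3 means the last 3 symbols are `baa`; s4 means the last 4 symbols are `baaa`. Accept only at s4, where the string currently ends in `baaa`.
A 5-state machine:
        a   b  
>  s0   s0  s1 
   s1   s2  s1 
   s2   s3  s1 
   s3   s4  s1 
 * s4   s0  s1 
(> = start, * = accepting)

start=s0 accept=s4 s0-a->s0 s0-b->s1 s1-a->s2 s1-b->s1 s2-a->s3 s2-b->s1 s3-a->s4 s3-b->s1 s4-a->s0 s4-b->s1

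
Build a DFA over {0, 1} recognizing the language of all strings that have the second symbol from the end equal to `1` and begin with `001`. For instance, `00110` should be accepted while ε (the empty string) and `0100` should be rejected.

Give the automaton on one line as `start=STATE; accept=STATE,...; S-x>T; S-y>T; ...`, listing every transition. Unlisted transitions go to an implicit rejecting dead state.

start=A; accept=J,K; A-0>B; A-1>C; B-0>D; B-1>E; C-0>F; C-1>G; D-0>H; D-1>I; E-0>F; E-1>G; F-0>H; F-1>E; G-0>F; G-1>G; H-0>H; H-1>E; I-0>J; I-1>K; J-0>L; J-1>I; K-0>J; K-1>K; L-0>L; L-1>I

Run two small machines in parallel and take their product. One (7 states) tracks the last 2 symbols read; the other (5 states) tracks whether the input so far still matches the prefix `001`. Each combined state is a pair, one component from each; accept when both components accept.
12 states suffice.
       0  1 
>  A   B  C 
   B   D  E 
   C   F  G 
   D   H  I 
   E   F  G 
   F   H  E 
   G   F  G 
   H   H  E 
   I   J  K 
 * J   L  I 
 * K   J  K 
   L   L  I 
(> = start, * = accepting)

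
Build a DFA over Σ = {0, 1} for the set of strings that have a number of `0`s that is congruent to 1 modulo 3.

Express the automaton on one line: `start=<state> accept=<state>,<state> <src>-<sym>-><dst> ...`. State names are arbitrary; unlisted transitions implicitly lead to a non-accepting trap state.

Keep the running count of `0`s modulo 3: each `0` advances along the cycle A → B → C → A while other symbols loop. Accept at B.
3 states suffice.
       0  1 
>  A   B  A 
 * B   C  B 
   C   A  C 
(> = start, * = accepting)

start=A accept=B A-0->B A-1->A B-0->C B-1->B C-0->A C-1->C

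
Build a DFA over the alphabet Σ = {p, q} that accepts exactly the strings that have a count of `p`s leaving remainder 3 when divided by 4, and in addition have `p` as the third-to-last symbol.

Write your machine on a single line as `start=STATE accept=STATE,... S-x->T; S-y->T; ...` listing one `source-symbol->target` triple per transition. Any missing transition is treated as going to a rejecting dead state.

start=S0; accept=S4,S7,S8,S11; S0-p->S1; S0-q->S0; S1-p->S2; S1-q->S3; S2-p->S4; S2-q->S5; S3-p->S6; S3-q->S3; S4-p->S0; S4-q->S7; S5-p->S8; S5-q->S9; S6-p->S10; S6-q->S5; S7-p->S0; S7-q->S11; S8-p->S0; S8-q->S12; S9-p->S13; S9-q->S9; S10-p->S0; S10-q->S7; S11-p->S0; S11-q->S14; S12-p->S0; S12-q->S11; S13-p->S0; S13-q->S12; S14-p->S0; S14-q->S14

Handle the two conditions separately and then intersect. The first has 4 states tracking the count of `p`s modulo 4; the second has 15 states tracking the last 3 symbols read. A product state is a pair (one from each), accepting exactly when both do. Equivalent product states are then merged.
With 15 states:
          p    q  
>  S0     S1   S0 
   S1     S2   S3 
   S2     S4   S5 
   S3     S6   S3 
 * S4     S0   S7 
   S5     S8   S9 
   S6    S10   S5 
 * S7     S0  S11 
 * S8     S0  S12 
   S9    S13   S9 
   S10    S0   S7 
 * S11    S0  S14 
   S12    S0  S11 
   S13    S0  S12 
   S14    S0  S14 
(> = start, * = accepting)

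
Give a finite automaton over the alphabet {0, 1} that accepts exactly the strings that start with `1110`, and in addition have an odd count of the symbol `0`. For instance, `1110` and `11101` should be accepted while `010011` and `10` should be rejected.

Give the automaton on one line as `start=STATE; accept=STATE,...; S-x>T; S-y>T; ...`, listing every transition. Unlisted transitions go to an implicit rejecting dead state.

start=A; accept=G; A-0>B; A-1>C; B-0>D; B-1>B; C-0>B; C-1>E; D-0>B; D-1>D; E-0>B; E-1>F; F-0>G; F-1>D; G-0>H; G-1>G; H-0>G; H-1>H

Run two small machines in parallel and take their product. One (6 states) tracks whether the input so far still matches the prefix `1110`; the other (2 states) tracks the count of `0`s modulo 2. Each combined state is a pair, one component from each; accept when both components accept.
With 8 states:
       0  1 
>  A   B  C 
   B   D  B 
   C   B  E 
   D   B  D 
   E   B  F 
   F   G  D 
 * G   H  G 
   H   G  H 
(> = start, * = accepting)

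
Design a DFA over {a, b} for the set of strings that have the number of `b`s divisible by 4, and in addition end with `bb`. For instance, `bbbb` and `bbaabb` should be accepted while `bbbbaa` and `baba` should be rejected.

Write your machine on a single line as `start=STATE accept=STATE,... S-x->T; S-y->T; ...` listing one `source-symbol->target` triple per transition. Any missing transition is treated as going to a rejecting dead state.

Handle the two conditions separately and then intersect. The first has 4 states tracking the count of `b`s modulo 4; the second has 3 states tracking how much of the suffix `bb` has currently been matched. A product state is a pair (one from each), accepting exactly when both do. Minimizing collapses redundant product states.
6 states suffice.
        a   b  
>  q0   q0  q1 
   q1   q1  q2 
   q2   q2  q3 
   q3   q4  q5 
   q4   q4  q0 
 * q5   q0  q1 
(> = start, * = accepting)

start=q0; accept=q5; q0-a->q0; q0-b->q1; q1-a->q1; q1-b->q2; q2-a->q2; q2-b->q3; q3-a->q4; q3-b->q5; q4-a->q4; q4-b->q0; q5-a->q0; q5-b->q1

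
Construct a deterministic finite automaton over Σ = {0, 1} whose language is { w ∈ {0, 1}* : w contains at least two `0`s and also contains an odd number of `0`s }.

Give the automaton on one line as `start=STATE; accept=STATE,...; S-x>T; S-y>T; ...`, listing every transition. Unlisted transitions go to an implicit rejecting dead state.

Handle the two conditions separately and then intersect. The first has 4 states tracking the count of `0`s, saturating at 3; the second has 2 states tracking the count of `0`s modulo 2. A product state is a pair (one from each), accepting exactly when both do. Minimizing collapses redundant product states.
4 states suffice.
        0   1  
>  q0   q1  q0 
   q1   q2  q1 
   q2   q3  q2 
 * q3   q2  q3 
(> = start, * = accepting)

start=q0; accept=q3; q0-0>q1; q0-1>q0; q1-0>q2; q1-1>q1; q2-0>q3; q2-1>q2; q3-0>q2; q3-1>q3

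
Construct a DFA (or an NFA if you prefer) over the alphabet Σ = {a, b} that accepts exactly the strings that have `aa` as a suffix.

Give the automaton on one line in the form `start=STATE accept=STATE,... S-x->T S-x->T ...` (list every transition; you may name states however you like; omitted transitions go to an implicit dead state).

start=q0 accept=q2 q0-a->q1 q0-b->q0 q1-a->q2 q1-b->q0 q2-a->q2 q2-b->q0

Let each state record the length of the longest suffix of the input read so far that is also a prefix of `aa`. q1 means the last symbol is `a`; q2 means the last 2 symbols are `aa`. Accept only at q2, where the string currently ends in `aa`.
        a   b  
>  q0   q1  q0 
   q1   q2  q0 
 * q2   q2  q0 
(> = start, * = accepting)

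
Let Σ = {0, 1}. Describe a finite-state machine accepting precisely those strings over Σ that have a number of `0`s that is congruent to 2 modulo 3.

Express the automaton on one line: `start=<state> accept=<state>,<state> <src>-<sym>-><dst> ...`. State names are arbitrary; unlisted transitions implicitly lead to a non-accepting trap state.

The only thing that matters is how many `0`s have appeared, reduced mod 3. Use one state per residue: s0 for 0, …, s2 for 2. Reading `0` moves to the next residue; anything else stays put. s2 is accepting.
With 3 states:
        0   1  
>  s0   s1  s0 
   s1   s2  s1 
 * s2   s0  s2 
(> = start, * = accepting)

start=s0 accept=s2 s0-0->s1 s0-1->s0 s1-0->s2 s1-1->s1 s2-0->s0 s2-1->s2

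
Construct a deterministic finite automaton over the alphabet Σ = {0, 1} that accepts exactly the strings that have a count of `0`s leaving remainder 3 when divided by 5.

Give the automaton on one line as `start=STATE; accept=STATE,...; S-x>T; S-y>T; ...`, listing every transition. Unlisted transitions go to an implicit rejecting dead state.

start=S0; accept=S3; S0-0>S1; S0-1>S0; S1-0>S2; S1-1>S1; S2-0>S3; S2-1>S2; S3-0>S4; S3-1>S3; S4-0>S0; S4-1>S4

Keep the running count of `0`s modulo 5: each `0` advances along the cycle S0 → S1 → S2 → S3 → S4 → S0 while other symbols loop. Accept at S3.
With 5 states:
        0   1  
>  S0   S1  S0 
   S1   S2  S1 
   S2   S3  S2 
 * S3   S4  S3 
   S4   S0  S4 
(> = start, * = accepting)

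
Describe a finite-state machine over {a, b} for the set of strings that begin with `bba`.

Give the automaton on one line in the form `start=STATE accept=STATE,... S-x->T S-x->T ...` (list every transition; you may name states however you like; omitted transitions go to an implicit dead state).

Check the first 3 symbols one by one: q0 through q2 record how many have matched `bba` so far; any wrong symbol goes to the dead state q4. After all 3 match we enter the accepting sink q3.
With 5 states:
        a   b  
>  q0   q4  q1 
   q1   q4  q2 
   q2   q3  q4 
 * q3   q3  q3 
   q4   q4  q4 
(> = start, * = accepting)

start=q0 accept=q3 q0-a->q4 q0-b->q1 q1-a->q4 q1-b->q2 q2-a->q3 q2-b->q4 q3-a->q3 q3-b->q3 q4-a->q4 q4-b->q4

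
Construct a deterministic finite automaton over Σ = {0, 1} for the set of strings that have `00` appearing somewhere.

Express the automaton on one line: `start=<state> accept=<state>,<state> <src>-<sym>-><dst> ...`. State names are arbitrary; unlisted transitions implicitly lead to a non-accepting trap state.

start=s0 accept=s2 s0-0->s1 s0-1->s0 s1-0->s2 s1-1->s0 s2-0->s2 s2-1->s2

States s0..s1 record the length of the longest prefix of `00` that matches the current input suffix. Reaching s2 means `00` has been seen, and we stay there forever. Accept from s2.
        0   1  
>  s0   s1  s0 
   s1   s2  s0 
 * s2   s2  s2 
(> = start, * = accepting)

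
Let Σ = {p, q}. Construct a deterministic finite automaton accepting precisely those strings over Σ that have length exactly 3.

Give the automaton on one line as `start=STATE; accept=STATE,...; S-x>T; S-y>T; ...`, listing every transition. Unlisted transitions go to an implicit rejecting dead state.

We only need to distinguish lengths 0, 1, …, 3, and '>3'. Chain A → B → C → D → E on every symbol, with E looping. Accepting states: {D}.
5 states suffice.
       p  q 
>  A   B  B 
   B   C  C 
   C   D  D 
 * D   E  E 
   E   E  E 
(> = start, * = accepting)

start=A; accept=D; A-p>B; A-q>B; B-p>C; B-q>C; C-p>D; C-q>D; D-p>E; D-q>E; E-p>E; E-q>E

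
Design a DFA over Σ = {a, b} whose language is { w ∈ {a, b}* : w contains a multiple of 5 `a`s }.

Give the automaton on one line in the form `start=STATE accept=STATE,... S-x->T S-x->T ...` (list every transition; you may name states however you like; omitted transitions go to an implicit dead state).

start=S0 accept=S0 S0-a->S1 S0-b->S0 S1-a->S2 S1-b->S1 S2-a->S3 S2-b->S2 S3-a->S4 S3-b->S3 S4-a->S0 S4-b->S4

The only thing that matters is how many `a`s have appeared, reduced mod 5. Use one state per residue: S0 for 0, …, S4 for 4. Reading `a` moves to the next residue; anything else stays put. S0 is accepting.
        a   b  
>* S0   S1  S0 
   S1   S2  S1 
   S2   S3  S2 
   S3   S4  S3 
   S4   S0  S4 
(> = start, * = accepting)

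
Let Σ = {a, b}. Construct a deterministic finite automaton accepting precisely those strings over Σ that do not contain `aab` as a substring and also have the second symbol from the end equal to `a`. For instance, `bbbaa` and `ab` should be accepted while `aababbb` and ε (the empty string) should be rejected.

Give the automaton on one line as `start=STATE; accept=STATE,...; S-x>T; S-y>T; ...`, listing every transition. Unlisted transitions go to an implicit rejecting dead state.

Run two small machines in parallel and take their product. One (4 states) tracks partial matches of the forbidden pattern `aab`; the other (7 states) tracks the last 2 symbols read. Each combined state is a pair, one component from each; accept when both components accept. Minimizing collapses redundant product states.
        a   b  
>  q0   q1  q0 
   q1   q2  q3 
 * q2   q2  q4 
 * q3   q1  q0 
   q4   q4  q4 
(> = start, * = accepting)

start=q0; accept=q2,q3; q0-a>q1; q0-b>q0; q1-a>q2; q1-b>q3; q2-a>q2; q2-b>q4; q3-a>q1; q3-b>q0; q4-a>q4; q4-b>q4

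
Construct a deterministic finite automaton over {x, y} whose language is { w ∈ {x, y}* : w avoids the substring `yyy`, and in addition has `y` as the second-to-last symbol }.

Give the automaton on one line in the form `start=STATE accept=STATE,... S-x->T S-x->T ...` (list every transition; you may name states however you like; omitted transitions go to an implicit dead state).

start=s0 accept=s2,s3 s0-x->s0 s0-y->s1 s1-x->s2 s1-y->s3 s2-x->s0 s2-y->s1 s3-x->s2 s3-y->s4 s4-x->s4 s4-y->s4

Run two small machines in parallel and take their product. The first has 4 states tracking partial matches of the forbidden pattern `yyy`; the second has 7 states tracking the last 2 symbols read. A product state is a pair (one from each), accepting exactly when both do. After merging equivalent states the machine shrinks.
5 states suffice.
        x   y  
>  s0   s0  s1 
   s1   s2  s3 
 * s2   s0  s1 
 * s3   s2  s4 
   s4   s4  s4 
(> = start, * = accepting)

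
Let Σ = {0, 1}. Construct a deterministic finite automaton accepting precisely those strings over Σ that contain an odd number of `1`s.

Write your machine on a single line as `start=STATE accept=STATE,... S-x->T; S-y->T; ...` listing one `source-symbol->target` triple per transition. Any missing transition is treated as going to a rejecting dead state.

Keep the running count of `1`s modulo 2: each `1` advances along the cycle q0 → q1 → q0 while other symbols loop. Accept at q1.
A 2-state machine:
        0   1  
>  q0   q0  q1 
 * q1   q1  q0 
(> = start, * = accepting)

start=q0; accept=q1; q0-0->q0; q0-1->q1; q1-0->q1; q1-1->q0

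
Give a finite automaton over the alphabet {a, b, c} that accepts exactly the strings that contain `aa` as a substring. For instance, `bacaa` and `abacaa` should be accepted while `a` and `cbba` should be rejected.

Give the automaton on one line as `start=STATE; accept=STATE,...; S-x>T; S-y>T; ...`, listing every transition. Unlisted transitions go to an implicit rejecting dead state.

Track how much of `aa` has been matched so far: state s0 is no progress, s2 is the absorbing accept state reached once `aa` has occurred. Intermediate states record partial matches; on a mismatch, fall back to the longest reusable overlap.
3 states suffice.
        a   b   c  
>  s0   s1  s0  s0 
   s1   s2  s0  s0 
 * s2   s2  s2  s2 
(> = start, * = accepting)

start=s0; accept=s2; s0-a>s1; s0-b>s0; s0-c>s0; s1-a>s2; s1-b>s0; s1-c>s0; s2-a>s2; s2-b>s2; s2-c>s2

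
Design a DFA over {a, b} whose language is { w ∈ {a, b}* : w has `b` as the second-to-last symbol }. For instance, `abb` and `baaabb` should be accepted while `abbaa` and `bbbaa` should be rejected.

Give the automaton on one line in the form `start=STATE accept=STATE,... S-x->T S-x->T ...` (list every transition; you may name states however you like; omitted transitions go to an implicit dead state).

Because acceptance depends on a position counted from the end, the machine has to buffer the most recent 2 symbols. Make each state the string of the last up-to-2 symbols read; on input `x` shift the window left and append `x`. Accept when the buffered window has length 2 and begins with `b`.
7 states suffice.
        a   b  
>  s0   s1  s2 
   s1   s3  s4 
   s2   s5  s6 
   s3   s3  s4 
   s4   s5  s6 
 * s5   s3  s4 
 * s6   s5  s6 
(> = start, * = accepting)

start=s0 accept=s5,s6 s0-a->s1 s0-b->s2 s1-a->s3 s1-b->s4 s2-a->s5 s2-b->s6 s3-a->s3 s3-b->s4 s4-a->s5 s4-b->s6 s5-a->s3 s5-b->s4 s6-a->s5 s6-b->s6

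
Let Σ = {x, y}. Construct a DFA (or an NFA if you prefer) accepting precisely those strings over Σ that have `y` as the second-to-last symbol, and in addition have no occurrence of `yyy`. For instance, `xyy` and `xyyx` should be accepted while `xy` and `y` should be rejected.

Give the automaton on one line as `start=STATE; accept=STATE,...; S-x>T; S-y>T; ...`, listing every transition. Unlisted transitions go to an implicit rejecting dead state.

start=s0; accept=s5,s6; s0-x>s1; s0-y>s2; s1-x>s3; s1-y>s4; s2-x>s5; s2-y>s6; s3-x>s3; s3-y>s4; s4-x>s5; s4-y>s6; s5-x>s3; s5-y>s4; s6-x>s5; s6-y>s7; s7-x>s8; s7-y>s7; s8-x>s9; s8-y>s10; s9-x>s9; s9-y>s10; s10-x>s8; s10-y>s7

Run two small machines in parallel and take their product. One (7 states) tracks the last 2 symbols read; the other (4 states) tracks partial matches of the forbidden pattern `yyy`. Each combined state is a pair, one component from each; accept when both components accept.
An 11-state machine:
          x    y  
>  s0     s1   s2 
   s1     s3   s4 
   s2     s5   s6 
   s3     s3   s4 
   s4     s5   s6 
 * s5     s3   s4 
 * s6     s5   s7 
   s7     s8   s7 
   s8     s9  s10 
   s9     s9  s10 
   s10    s8   s7 
(> = start, * = accepting)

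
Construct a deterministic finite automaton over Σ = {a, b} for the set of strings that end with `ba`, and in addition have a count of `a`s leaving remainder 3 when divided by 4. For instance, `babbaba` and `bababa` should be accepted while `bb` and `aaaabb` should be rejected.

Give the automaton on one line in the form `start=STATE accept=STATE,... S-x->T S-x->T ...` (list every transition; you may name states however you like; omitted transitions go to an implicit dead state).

Handle the two conditions separately and then intersect. The first has 3 states tracking how much of the suffix `ba` has currently been matched; the second has 4 states tracking the count of `a`s modulo 4. A product state is a pair (one from each), accepting exactly when both do.
          a    b  
>  q0     q1   q2 
   q1     q3   q4 
   q2     q5   q2 
   q3     q6   q7 
   q4     q8   q4 
   q5     q3   q4 
   q6     q0   q9 
   q7    q10   q7 
   q8     q6   q7 
   q9    q11   q9 
 * q10    q0   q9 
   q11    q1   q2 
(> = start, * = accepting)

start=q0 accept=q10 q0-a->q1 q0-b->q2 q1-a->q3 q1-b->q4 q2-a->q5 q2-b->q2 q3-a->q6 q3-b->q7 q4-a->q8 q4-b->q4 q5-a->q3 q5-b->q4 q6-a->q0 q6-b->q9 q7-a->q10 q7-b->q7 q8-a->q6 q8-b->q7 q9-a->q11 q9-b->q9 q10-a->q0 q10-b->q9 q11-a->q1 q11-b->q2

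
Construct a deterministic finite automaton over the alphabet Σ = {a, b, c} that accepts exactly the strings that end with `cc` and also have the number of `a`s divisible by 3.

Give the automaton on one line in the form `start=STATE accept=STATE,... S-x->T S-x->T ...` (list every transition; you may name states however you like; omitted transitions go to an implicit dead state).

Run two small machines in parallel and take their product. One (3 states) tracks how much of the suffix `cc` has currently been matched; the other (3 states) tracks the count of `a`s modulo 3. Each combined state is a pair, one component from each; accept when both components accept. After merging equivalent states the machine shrinks.
A 5-state machine:
        a   b   c  
>  q0   q1  q0  q2 
   q1   q3  q1  q1 
   q2   q1  q0  q4 
   q3   q0  q3  q3 
 * q4   q1  q0  q4 
(> = start, * = accepting)

start=q0 accept=q4 q0-a->q1 q0-b->q0 q0-c->q2 q1-a->q3 q1-b->q1 q1-c->q1 q2-a->q1 q2-b->q0 q2-c->q4 q3-a->q0 q3-b->q3 q3-c->q3 q4-a->q1 q4-b->q0 q4-c->q4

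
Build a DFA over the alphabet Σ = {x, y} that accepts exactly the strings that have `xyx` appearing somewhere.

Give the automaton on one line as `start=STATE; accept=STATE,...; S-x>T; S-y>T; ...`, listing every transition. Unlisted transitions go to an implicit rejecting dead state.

Track how much of `xyx` has been matched so far: state s0 is no progress, s3 is the absorbing accept state reached once `xyx` has occurred. Intermediate states record partial matches; on a mismatch, fall back to the longest reusable overlap.
With 4 states:
        x   y  
>  s0   s1  s0 
   s1   s1  s2 
   s2   s3  s0 
 * s3   s3  s3 
(> = start, * = accepting)

start=s0; accept=s3; s0-x>s1; s0-y>s0; s1-x>s1; s1-y>s2; s2-x>s3; s2-y>s0; s3-x>s3; s3-y>s3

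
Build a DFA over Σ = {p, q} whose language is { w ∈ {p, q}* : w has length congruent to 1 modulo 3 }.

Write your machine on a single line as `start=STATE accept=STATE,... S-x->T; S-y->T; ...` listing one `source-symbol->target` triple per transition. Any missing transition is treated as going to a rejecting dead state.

Count input length modulo 3: every symbol advances one step around the cycle s0 → s1 → s2 → s0. Accept at s1.
With 3 states:
        p   q  
>  s0   s1  s1 
 * s1   s2  s2 
   s2   s0  s0 
(> = start, * = accepting)

start=s0; accept=s1; s0-p->s1; s0-q->s1; s1-p->s2; s1-q->s2; s2-p->s0; s2-q->s0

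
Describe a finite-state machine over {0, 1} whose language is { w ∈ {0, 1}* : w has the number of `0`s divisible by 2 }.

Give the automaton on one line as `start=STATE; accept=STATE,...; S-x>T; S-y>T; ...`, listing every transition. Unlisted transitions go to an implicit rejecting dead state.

start=q0; accept=q0; q0-0>q1; q0-1>q0; q1-0>q0; q1-1>q1

Keep the running count of `0`s modulo 2: each `0` advances along the cycle q0 → q1 → q0 while other symbols loop. Accept at q0.
A 2-state machine:
        0   1  
>* q0   q1  q0 
   q1   q0  q1 
(> = start, * = accepting)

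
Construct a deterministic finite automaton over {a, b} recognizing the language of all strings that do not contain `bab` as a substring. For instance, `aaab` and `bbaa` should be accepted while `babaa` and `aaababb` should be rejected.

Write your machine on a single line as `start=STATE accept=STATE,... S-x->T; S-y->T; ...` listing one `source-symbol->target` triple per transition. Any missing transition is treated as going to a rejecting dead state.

Track partial matches of the forbidden pattern `bab`. State s3 is a dead state reached once `bab` has occurred; every other state accepts. s0 means no part of `bab` is currently matched.
A 4-state machine:
        a   b  
>* s0   s0  s1 
 * s1   s2  s1 
 * s2   s0  s3 
   s3   s3  s3 
(> = start, * = accepting)

start=s0; accept=s0,s1,s2; s0-a->s0; s0-b->s1; s1-a->s2; s1-b->s1; s2-a->s0; s2-b->s3; s3-a->s3; s3-b->s3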